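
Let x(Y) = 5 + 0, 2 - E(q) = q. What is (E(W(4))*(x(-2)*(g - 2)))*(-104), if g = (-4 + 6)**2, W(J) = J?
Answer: 2080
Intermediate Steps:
E(q) = 2 - q
x(Y) = 5
g = 4 (g = 2**2 = 4)
(E(W(4))*(x(-2)*(g - 2)))*(-104) = ((2 - 1*4)*(5*(4 - 2)))*(-104) = ((2 - 4)*(5*2))*(-104) = -2*10*(-104) = -20*(-104) = 2080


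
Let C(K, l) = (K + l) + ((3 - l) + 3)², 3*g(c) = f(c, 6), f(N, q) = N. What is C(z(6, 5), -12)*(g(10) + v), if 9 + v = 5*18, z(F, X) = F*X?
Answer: 28842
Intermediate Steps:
g(c) = c/3
C(K, l) = K + l + (6 - l)² (C(K, l) = (K + l) + (6 - l)² = K + l + (6 - l)²)
v = 81 (v = -9 + 5*18 = -9 + 90 = 81)
C(z(6, 5), -12)*(g(10) + v) = (6*5 - 12 + (-6 - 12)²)*((⅓)*10 + 81) = (30 - 12 + (-18)²)*(10/3 + 81) = (30 - 12 + 324)*(253/3) = 342*(253/3) = 28842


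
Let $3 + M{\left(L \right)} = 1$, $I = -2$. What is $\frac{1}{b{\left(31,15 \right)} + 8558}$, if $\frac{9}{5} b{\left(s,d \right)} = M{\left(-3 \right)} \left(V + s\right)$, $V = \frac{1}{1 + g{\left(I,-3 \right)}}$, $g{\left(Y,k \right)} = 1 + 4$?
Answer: $\frac{27}{230131} \approx 0.00011732$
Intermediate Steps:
$g{\left(Y,k \right)} = 5$
$M{\left(L \right)} = -2$ ($M{\left(L \right)} = -3 + 1 = -2$)
$V = \frac{1}{6}$ ($V = \frac{1}{1 + 5} = \frac{1}{6} \approx 0.16667$)
$b{\left(s,d \right)} = - \frac{5}{27} - \frac{10 s}{9}$ ($b{\left(s,d \right)} = \frac{5 \left(- 2 \left(\frac{1}{6} + s\right)\right)}{9} = \frac{5 \left(- \frac{1}{3} - 2 s\right)}{9} = - \frac{5}{27} - \frac{10 s}{9}$)
$\frac{1}{b{\left(31,15 \right)} + 8558} = \frac{1}{\left(- \frac{5}{27} - \frac{310}{9}\right) + 8558} = \frac{1}{- \frac{935}{27} + 8558} = \frac{1}{\frac{230131}{27}} = \frac{27}{230131}$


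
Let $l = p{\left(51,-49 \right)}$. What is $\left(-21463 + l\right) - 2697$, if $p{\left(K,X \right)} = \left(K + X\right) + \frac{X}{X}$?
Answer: $-24157$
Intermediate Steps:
$p{\left(K,X \right)} = 1 + K + X$ ($p{\left(K,X \right)} = \left(K + X\right) + 1 = 1 + K + X$)
$l = 3$ ($l = 1 + 51 - 49 = 3$)
$\left(-21463 + l\right) - 2697 = \left(-21463 + 3\right) - 2697 = -21460 - 2697 = -24157$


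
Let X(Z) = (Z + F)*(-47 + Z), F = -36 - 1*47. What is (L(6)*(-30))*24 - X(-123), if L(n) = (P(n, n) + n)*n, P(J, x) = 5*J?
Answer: -190540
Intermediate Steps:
F = -83 (F = -36 - 47 = -83)
L(n) = 6*n² (L(n) = (5*n + n)*n = (6*n)*n = 6*n²)
X(Z) = (-83 + Z)*(-47 + Z) (X(Z) = (Z - 83)*(-47 + Z) = (-83 + Z)*(-47 + Z))
(L(6)*(-30))*24 - X(-123) = ((6*6²)*(-30))*24 - (3901 + (-123)² - 130*(-123)) = ((6*36)*(-30))*24 - (3901 + 15129 + 15990) = (216*(-30))*24 - 1*35020 = -6480*24 - 35020 = -155520 - 35020 = -190540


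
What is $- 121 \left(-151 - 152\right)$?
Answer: $36663$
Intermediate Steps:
$- 121 \left(-151 - 152\right) = \left(-121\right) \left(-303\right) = 36663$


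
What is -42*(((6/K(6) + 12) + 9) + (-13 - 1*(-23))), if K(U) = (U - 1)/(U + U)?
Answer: -9534/5 ≈ -1906.8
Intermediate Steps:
K(U) = (-1 + U)/(2*U) (K(U) = (-1 + U)/((2*U)) = (-1 + U)*(1/(2*U)) = (-1 + U)/(2*U))
-42*(((6/K(6) + 12) + 9) + (-13 - 1*(-23))) = -42*(((6/(((1/2)*(-1 + 6)/6)) + 12) + 9) + (-13 - 1*(-23))) = -42*(((6/(((1/2)*(1/6)*5)) + 12) + 9) + (-13 + 23)) = -42*(((6/(5/12) + 12) + 9) + 10) = -42*(((6*(12/5) + 12) + 9) + 10) = -42*(((72/5 + 12) + 9) + 10) = -42*((132/5 + 9) + 10) = -42*(177/5 + 10) = -42*227/5 = -9534/5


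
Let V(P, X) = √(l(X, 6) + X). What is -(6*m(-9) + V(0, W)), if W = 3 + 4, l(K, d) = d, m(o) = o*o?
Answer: -486 - √13 ≈ -489.61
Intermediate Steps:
m(o) = o²
W = 7
V(P, X) = √(6 + X)
-(6*m(-9) + V(0, W)) = -(6*(-9)² + √(6 + 7)) = -(6*81 + √13) = -(486 + √13) = -486 - √13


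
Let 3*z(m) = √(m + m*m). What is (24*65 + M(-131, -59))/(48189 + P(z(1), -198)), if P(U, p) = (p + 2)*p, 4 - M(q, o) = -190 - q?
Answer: 541/28999 ≈ 0.018656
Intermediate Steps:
M(q, o) = 194 + q (M(q, o) = 4 - (-190 - q) = 4 + (190 + q) = 194 + q)
z(m) = √(m + m²)/3 (z(m) = √(m + m*m)/3 = √(m + m²)/3)
P(U, p) = p*(2 + p) (P(U, p) = (2 + p)*p = p*(2 + p))
(24*65 + M(-131, -59))/(48189 + P(z(1), -198)) = (24*65 + (194 - 131))/(48189 - 198*(2 - 198)) = (1560 + 63)/(48189 - 198*(-196)) = 1623/(48189 + 38808) = 1623/86997 = 1623*(1/86997) = 541/28999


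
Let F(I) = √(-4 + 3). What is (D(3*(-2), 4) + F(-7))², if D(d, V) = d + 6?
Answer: -1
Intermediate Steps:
D(d, V) = 6 + d
F(I) = I (F(I) = √(-1) = I)
(D(3*(-2), 4) + F(-7))² = ((6 + 3*(-2)) + I)² = ((6 - 6) + I)² = (0 + I)² = I² = -1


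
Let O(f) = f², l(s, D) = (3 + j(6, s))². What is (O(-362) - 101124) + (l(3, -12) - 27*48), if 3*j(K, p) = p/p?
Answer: 257716/9 ≈ 28635.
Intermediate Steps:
j(K, p) = ⅓ (j(K, p) = (p/p)/3 = (⅓)*1 = ⅓)
l(s, D) = 100/9 (l(s, D) = (3 + ⅓)² = (10/3)² = 100/9)
(O(-362) - 101124) + (l(3, -12) - 27*48) = ((-362)² - 101124) + (100/9 - 27*48) = (131044 - 101124) + (100/9 - 1296) = 29920 - 11564/9 = 257716/9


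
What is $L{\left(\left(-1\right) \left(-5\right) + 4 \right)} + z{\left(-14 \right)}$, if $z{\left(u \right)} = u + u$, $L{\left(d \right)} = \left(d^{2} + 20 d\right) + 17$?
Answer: $250$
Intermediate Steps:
$L{\left(d \right)} = 17 + d^{2} + 20 d$
$z{\left(u \right)} = 2 u$
$L{\left(\left(-1\right) \left(-5\right) + 4 \right)} + z{\left(-14 \right)} = \left(17 + \left(\left(-1\right) \left(-5\right) + 4\right)^{2} + 20 \left(\left(-1\right) \left(-5\right) + 4\right)\right) + 2 \left(-14\right) = \left(17 + \left(5 + 4\right)^{2} + 20 \left(5 + 4\right)\right) - 28 = \left(17 + 9^{2} + 20 \cdot 9\right) - 28 = \left(17 + 81 + 180\right) - 28 = 278 - 28 = 250$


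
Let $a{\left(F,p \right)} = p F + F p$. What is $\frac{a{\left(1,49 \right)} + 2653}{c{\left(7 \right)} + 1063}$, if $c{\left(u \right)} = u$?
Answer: $\frac{2751}{1070} \approx 2.571$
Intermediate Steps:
$a{\left(F,p \right)} = 2 F p$ ($a{\left(F,p \right)} = F p + F p = 2 F p$)
$\frac{a{\left(1,49 \right)} + 2653}{c{\left(7 \right)} + 1063} = \frac{2 \cdot 1 \cdot 49 + 2653}{7 + 1063} = \frac{98 + 2653}{1070} = 2751 \cdot \frac{1}{1070} = \frac{2751}{1070}$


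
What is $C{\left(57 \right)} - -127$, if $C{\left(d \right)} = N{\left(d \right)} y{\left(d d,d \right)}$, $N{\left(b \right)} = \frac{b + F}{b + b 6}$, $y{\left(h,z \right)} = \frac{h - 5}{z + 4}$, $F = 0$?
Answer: $\frac{57473}{427} \approx 134.6$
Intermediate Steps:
$y{\left(h,z \right)} = \frac{-5 + h}{4 + z}$
$N{\left(b \right)} = \frac{1}{7}$ ($N{\left(b \right)} = \frac{b + 0}{b + b 6} = \frac{b}{b + 6 b} = \frac{b}{7 b} = b \frac{1}{7 b} = \frac{1}{7}$)
$C{\left(d \right)} = \frac{-5 + d^{2}}{7 \left(4 + d\right)}$ ($C{\left(d \right)} = \frac{\frac{1}{4 + d} \left(-5 + d d\right)}{7} = \frac{\frac{1}{4 + d} \left(-5 + d^{2}\right)}{7} = \frac{-5 + d^{2}}{7 \left(4 + d\right)}$)
$C{\left(57 \right)} - -127 = \frac{-5 + 57^{2}}{7 \left(4 + 57\right)} - -127 = \frac{-5 + 3249}{7 \cdot 61} + 127 = \frac{1}{7} \cdot \frac{1}{61} \cdot 3244 + 127 = \frac{3244}{427} + 127 = \frac{57473}{427}$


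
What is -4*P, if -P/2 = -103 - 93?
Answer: -1568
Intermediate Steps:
P = 392 (P = -2*(-103 - 93) = -2*(-196) = 392)
-4*P = -4*392 = -1568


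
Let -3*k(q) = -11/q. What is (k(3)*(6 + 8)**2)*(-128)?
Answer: -275968/9 ≈ -30663.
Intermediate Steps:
k(q) = 11/(3*q) (k(q) = -(-11)/(3*q) = 11/(3*q))
(k(3)*(6 + 8)**2)*(-128) = (((11/3)/3)*(6 + 8)**2)*(-128) = (((11/3)*(1/3))*14**2)*(-128) = ((11/9)*196)*(-128) = (2156/9)*(-128) = -275968/9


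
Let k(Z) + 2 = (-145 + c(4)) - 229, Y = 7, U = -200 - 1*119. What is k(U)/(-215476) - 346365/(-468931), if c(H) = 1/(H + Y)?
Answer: 822905821825/1111477137716 ≈ 0.74037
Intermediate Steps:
U = -319 (U = -200 - 119 = -319)
c(H) = 1/(7 + H) (c(H) = 1/(H + 7) = 1/(7 + H))
k(Z) = -4135/11 (k(Z) = -2 + ((-145 + 1/(7 + 4)) - 229) = -2 + ((-145 + 1/11) - 229) = -2 + (-1594/11 - 229) = -2 - 4113/11 = -4135/11)
k(U)/(-215476) - 346365/(-468931) = -4135/11/(-215476) - 346365/(-468931) = -4135/11*(-1/215476) - 346365*(-1/468931) = 4135/2370236 + 346365/468931 = 822905821825/1111477137716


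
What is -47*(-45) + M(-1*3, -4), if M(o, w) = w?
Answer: 2111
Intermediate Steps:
-47*(-45) + M(-1*3, -4) = -47*(-45) - 4 = 2115 - 4 = 2111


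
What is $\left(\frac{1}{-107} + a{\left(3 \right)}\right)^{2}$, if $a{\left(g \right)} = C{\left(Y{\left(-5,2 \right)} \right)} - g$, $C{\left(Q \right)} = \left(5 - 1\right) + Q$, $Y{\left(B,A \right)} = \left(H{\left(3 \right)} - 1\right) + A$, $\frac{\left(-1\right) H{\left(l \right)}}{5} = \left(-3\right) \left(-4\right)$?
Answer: $\frac{38526849}{11449} \approx 3365.1$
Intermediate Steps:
$H{\left(l \right)} = -60$ ($H{\left(l \right)} = - 5 \left(\left(-3\right) \left(-4\right)\right) = \left(-5\right) 12 = -60$)
$Y{\left(B,A \right)} = -61 + A$ ($Y{\left(B,A \right)} = \left(-60 - 1\right) + A = -61 + A$)
$C{\left(Q \right)} = 4 + Q$
$a{\left(g \right)} = -55 - g$ ($a{\left(g \right)} = \left(4 + \left(-61 + 2\right)\right) - g = \left(4 - 59\right) - g = -55 - g$)
$\left(\frac{1}{-107} + a{\left(3 \right)}\right)^{2} = \left(\frac{1}{-107} - 58\right)^{2} = \left(- \frac{1}{107} - 58\right)^{2} = \left(- \frac{6207}{107}\right)^{2} = \frac{38526849}{11449}$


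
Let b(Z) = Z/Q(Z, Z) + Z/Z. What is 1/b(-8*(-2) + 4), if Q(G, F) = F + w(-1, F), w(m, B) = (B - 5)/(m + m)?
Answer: 5/13 ≈ 0.38462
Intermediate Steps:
w(m, B) = (-5 + B)/(2*m) (w(m, B) = (-5 + B)/((2*m)) = (-5 + B)*(1/(2*m)) = (-5 + B)/(2*m))
Q(G, F) = 5/2 + F/2 (Q(G, F) = F + (½)*(-5 + F)/(-1) = F + (½)*(-1)*(-5 + F) = F + (5/2 - F/2) = 5/2 + F/2)
b(Z) = 1 + Z/(5/2 + Z/2) (b(Z) = Z/(5/2 + Z/2) + Z/Z = Z/(5/2 + Z/2) + 1 = 1 + Z/(5/2 + Z/2))
1/b(-8*(-2) + 4) = 1/((5 + 3*(-8*(-2) + 4))/(5 + (-8*(-2) + 4))) = 1/((5 + 3*(16 + 4))/(5 + (16 + 4))) = 1/((5 + 3*20)/(5 + 20)) = 1/((5 + 60)/25) = 1/((1/25)*65) = 1/(13/5) = 5/13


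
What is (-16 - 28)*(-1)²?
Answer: -44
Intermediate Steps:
(-16 - 28)*(-1)² = -44*1 = -44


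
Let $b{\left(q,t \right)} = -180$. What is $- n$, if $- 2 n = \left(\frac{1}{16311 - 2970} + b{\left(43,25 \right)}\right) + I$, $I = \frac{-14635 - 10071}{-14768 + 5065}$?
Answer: $- \frac{22970977691}{258895446} \approx -88.727$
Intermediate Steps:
$I = \frac{24706}{9703}$ ($I = - \frac{24706}{-9703} = \left(-24706\right) \left(- \frac{1}{9703}\right) = \frac{24706}{9703} \approx 2.5462$)
$n = \frac{22970977691}{258895446}$ ($n = - \frac{\left(\frac{1}{16311 - 2970} - 180\right) + \frac{24706}{9703}}{2} = - \frac{\left(\frac{1}{13341} - 180\right) + \frac{24706}{9703}}{2} = - \frac{- \frac{2401379}{13341} + \frac{24706}{9703}}{2} = \left(- \frac{1}{2}\right) \left(- \frac{22970977691}{129447723}\right) = \frac{22970977691}{258895446} \approx 88.727$)
$- n = \left(-1\right) \frac{22970977691}{258895446} = - \frac{22970977691}{258895446}$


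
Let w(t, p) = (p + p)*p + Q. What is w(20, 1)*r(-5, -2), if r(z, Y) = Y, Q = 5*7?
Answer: -74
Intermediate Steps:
Q = 35
w(t, p) = 35 + 2*p**2 (w(t, p) = (p + p)*p + 35 = (2*p)*p + 35 = 2*p**2 + 35 = 35 + 2*p**2)
w(20, 1)*r(-5, -2) = (35 + 2*1**2)*(-2) = (35 + 2*1)*(-2) = (35 + 2)*(-2) = 37*(-2) = -74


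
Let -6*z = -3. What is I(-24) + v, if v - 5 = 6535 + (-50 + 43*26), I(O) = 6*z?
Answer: 7611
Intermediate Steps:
z = ½ (z = -⅙*(-3) = ½ ≈ 0.50000)
I(O) = 3 (I(O) = 6*(½) = 3)
v = 7608 (v = 5 + (6535 + (-50 + 43*26)) = 5 + (6535 + (-50 + 1118)) = 5 + (6535 + 1068) = 5 + 7603 = 7608)
I(-24) + v = 3 + 7608 = 7611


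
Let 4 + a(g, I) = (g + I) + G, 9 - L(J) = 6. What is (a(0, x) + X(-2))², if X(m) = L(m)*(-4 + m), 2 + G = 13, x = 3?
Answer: 64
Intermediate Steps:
L(J) = 3 (L(J) = 9 - 1*6 = 9 - 6 = 3)
G = 11 (G = -2 + 13 = 11)
a(g, I) = 7 + I + g (a(g, I) = -4 + ((g + I) + 11) = -4 + ((I + g) + 11) = -4 + (11 + I + g) = 7 + I + g)
X(m) = -12 + 3*m (X(m) = 3*(-4 + m) = -12 + 3*m)
(a(0, x) + X(-2))² = ((7 + 3 + 0) + (-12 + 3*(-2)))² = (10 + (-12 - 6))² = (10 - 18)² = (-8)² = 64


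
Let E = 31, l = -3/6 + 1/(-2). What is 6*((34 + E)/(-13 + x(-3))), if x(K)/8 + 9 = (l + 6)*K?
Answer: -78/41 ≈ -1.9024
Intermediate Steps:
l = -1 (l = -3*1/6 + 1*(-1/2) = -1/2 - 1/2 = -1)
x(K) = -72 + 40*K (x(K) = -72 + 8*((-1 + 6)*K) = -72 + 8*(5*K) = -72 + 40*K)
6*((34 + E)/(-13 + x(-3))) = 6*((34 + 31)/(-13 + (-72 + 40*(-3)))) = 6*(65/(-13 + (-72 - 120))) = 6*(65/(-13 - 192)) = 6*(65/(-205)) = 6*(65*(-1/205)) = 6*(-13/41) = -78/41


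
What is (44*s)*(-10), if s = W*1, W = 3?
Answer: -1320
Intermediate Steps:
s = 3 (s = 3*1 = 3)
(44*s)*(-10) = (44*3)*(-10) = 132*(-10) = -1320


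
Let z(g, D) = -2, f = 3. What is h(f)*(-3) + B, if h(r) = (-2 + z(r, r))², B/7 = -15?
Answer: -153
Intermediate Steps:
B = -105 (B = 7*(-15) = -105)
h(r) = 16 (h(r) = (-2 - 2)² = (-4)² = 16)
h(f)*(-3) + B = 16*(-3) - 105 = -48 - 105 = -153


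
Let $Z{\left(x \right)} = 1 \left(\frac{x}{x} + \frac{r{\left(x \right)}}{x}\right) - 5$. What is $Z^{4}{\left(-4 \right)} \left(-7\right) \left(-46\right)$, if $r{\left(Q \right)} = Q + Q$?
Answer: $5152$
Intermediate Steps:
$r{\left(Q \right)} = 2 Q$
$Z{\left(x \right)} = -2$ ($Z{\left(x \right)} = 1 \left(\frac{x}{x} + \frac{2 x}{x}\right) - 5 = 1 \left(1 + 2\right) - 5 = 1 \cdot 3 - 5 = 3 - 5 = -2$)
$Z^{4}{\left(-4 \right)} \left(-7\right) \left(-46\right) = \left(-2\right)^{4} \left(-7\right) \left(-46\right) = 16 \left(-7\right) \left(-46\right) = \left(-112\right) \left(-46\right) = 5152$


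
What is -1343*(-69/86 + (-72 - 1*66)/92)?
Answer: 132957/43 ≈ 3092.0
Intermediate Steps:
-1343*(-69/86 + (-72 - 1*66)/92) = -1343*(-69*1/86 + (-72 - 66)*(1/92)) = -1343*(-69/86 - 138*1/92) = -1343*(-69/86 - 3/2) = -1343*(-99/43) = 132957/43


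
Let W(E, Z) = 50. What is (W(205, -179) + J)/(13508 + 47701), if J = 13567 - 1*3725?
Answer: 9892/61209 ≈ 0.16161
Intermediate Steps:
J = 9842 (J = 13567 - 3725 = 9842)
(W(205, -179) + J)/(13508 + 47701) = (50 + 9842)/(13508 + 47701) = 9892/61209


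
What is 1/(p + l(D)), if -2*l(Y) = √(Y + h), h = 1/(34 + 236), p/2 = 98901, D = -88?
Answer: 213626160/42255681724079 + 6*I*√712770/42255681724079 ≈ 5.0556e-6 + 1.1988e-10*I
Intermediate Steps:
p = 197802 (p = 2*98901 = 197802)
h = 1/270 ≈ 0.0037037
l(Y) = -√(1/270 + Y)/2 (l(Y) = -√(Y + 1/270)/2 = -√(1/270 + Y)/2)
1/(p + l(D)) = 1/(197802 - √(30 + 8100*(-88))/180) = 1/(197802 - √(30 - 712800)/180) = 1/(197802 - I*√712770/180)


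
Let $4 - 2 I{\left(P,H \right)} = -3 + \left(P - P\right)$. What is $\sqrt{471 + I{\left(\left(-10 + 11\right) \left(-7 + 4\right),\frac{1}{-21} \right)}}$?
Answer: $\frac{\sqrt{1898}}{2} \approx 21.783$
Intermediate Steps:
$I{\left(P,H \right)} = \frac{7}{2}$ ($I{\left(P,H \right)} = 2 - \frac{-3 + \left(P - P\right)}{2} = 2 - \frac{-3 + 0}{2} = 2 - - \frac{3}{2} = 2 + \frac{3}{2} = \frac{7}{2}$)
$\sqrt{471 + I{\left(\left(-10 + 11\right) \left(-7 + 4\right),\frac{1}{-21} \right)}} = \sqrt{471 + \frac{7}{2}} = \sqrt{\frac{949}{2}} = \frac{\sqrt{1898}}{2}$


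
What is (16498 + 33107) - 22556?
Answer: 27049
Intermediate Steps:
(16498 + 33107) - 22556 = 49605 - 22556 = 27049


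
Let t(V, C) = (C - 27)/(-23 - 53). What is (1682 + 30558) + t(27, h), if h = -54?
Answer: 2450321/76 ≈ 32241.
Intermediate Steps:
t(V, C) = 27/76 - C/76 (t(V, C) = (-27 + C)/(-76) = (-27 + C)*(-1/76) = 27/76 - C/76)
(1682 + 30558) + t(27, h) = (1682 + 30558) + (27/76 - 1/76*(-54)) = 32240 + (27/76 + 27/38) = 32240 + 81/76 = 2450321/76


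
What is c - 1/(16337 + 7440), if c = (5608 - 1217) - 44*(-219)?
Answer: 333519978/23777 ≈ 14027.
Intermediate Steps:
c = 14027 (c = 4391 + 9636 = 14027)
c - 1/(16337 + 7440) = 14027 - 1/(16337 + 7440) = 14027 - 1/23777 = 333519978/23777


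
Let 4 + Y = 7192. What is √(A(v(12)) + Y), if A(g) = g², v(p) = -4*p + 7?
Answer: 7*√181 ≈ 94.175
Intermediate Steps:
Y = 7188 (Y = -4 + 7192 = 7188)
v(p) = 7 - 4*p
√(A(v(12)) + Y) = √((7 - 4*12)² + 7188) = √((7 - 48)² + 7188) = √((-41)² + 7188) = √(1681 + 7188) = √8869 = 7*√181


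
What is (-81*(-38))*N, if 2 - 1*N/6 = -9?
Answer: 203148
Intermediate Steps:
N = 66 (N = 12 - 6*(-9) = 12 + 54 = 66)
(-81*(-38))*N = -81*(-38)*66 = 3078*66 = 203148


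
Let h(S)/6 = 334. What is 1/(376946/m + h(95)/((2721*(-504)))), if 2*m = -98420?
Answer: -401701230/3077597203 ≈ -0.13052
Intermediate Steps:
h(S) = 2004 (h(S) = 6*334 = 2004)
m = -49210 (m = (½)*(-98420) = -49210)
1/(376946/m + h(95)/((2721*(-504)))) = 1/(376946/(-49210) + 2004/((2721*(-504)))) = 1/(376946*(-1/49210) + 2004/(-1371384)) = 1/(-188473/24605 + 2004*(-1/1371384)) = 1/(-188473/24605 - 167/114282) = 1/(-3077597203/401701230) = -401701230/3077597203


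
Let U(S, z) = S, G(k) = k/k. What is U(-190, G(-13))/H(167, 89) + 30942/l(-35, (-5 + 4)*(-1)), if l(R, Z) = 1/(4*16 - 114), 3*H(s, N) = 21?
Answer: -10829890/7 ≈ -1.5471e+6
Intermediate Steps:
H(s, N) = 7 (H(s, N) = (1/3)*21 = 7)
G(k) = 1
l(R, Z) = -1/50 (l(R, Z) = 1/(64 - 114) = 1/(-50) = -1/50)
U(-190, G(-13))/H(167, 89) + 30942/l(-35, (-5 + 4)*(-1)) = -190/7 + 30942/(-1/50) = -190*1/7 + 30942*(-50) = -190/7 - 1547100 = -10829890/7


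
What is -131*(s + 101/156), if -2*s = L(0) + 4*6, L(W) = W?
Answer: 232001/156 ≈ 1487.2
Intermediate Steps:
s = -12 (s = -(0 + 4*6)/2 = -(0 + 24)/2 = -½*24 = -12)
-131*(s + 101/156) = -131*(-12 + 101/156) = -131*(-1771/156) = 232001/156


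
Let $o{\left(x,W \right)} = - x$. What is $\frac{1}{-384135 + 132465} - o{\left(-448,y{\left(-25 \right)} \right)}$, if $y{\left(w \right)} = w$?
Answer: $- \frac{112748161}{251670} \approx -448.0$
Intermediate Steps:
$\frac{1}{-384135 + 132465} - o{\left(-448,y{\left(-25 \right)} \right)} = \frac{1}{-384135 + 132465} - \left(-1\right) \left(-448\right) = \frac{1}{-251670} - 448 = - \frac{1}{251670} - 448 = - \frac{112748161}{251670}$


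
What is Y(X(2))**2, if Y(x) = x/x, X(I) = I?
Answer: 1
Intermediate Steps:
Y(x) = 1
Y(X(2))**2 = 1**2 = 1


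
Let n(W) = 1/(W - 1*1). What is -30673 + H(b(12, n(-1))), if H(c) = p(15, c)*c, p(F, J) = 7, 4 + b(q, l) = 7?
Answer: -30652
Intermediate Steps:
n(W) = 1/(-1 + W) (n(W) = 1/(W - 1) = 1/(-1 + W))
b(q, l) = 3 (b(q, l) = -4 + 7 = 3)
H(c) = 7*c
-30673 + H(b(12, n(-1))) = -30673 + 7*3 = -30673 + 21 = -30652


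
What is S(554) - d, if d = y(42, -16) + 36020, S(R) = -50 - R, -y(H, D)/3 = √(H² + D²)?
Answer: -36624 + 6*√505 ≈ -36489.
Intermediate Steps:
y(H, D) = -3*√(D² + H²) (y(H, D) = -3*√(H² + D²) = -3*√(D² + H²))
d = 36020 - 6*√505 (d = -3*√((-16)² + 42²) + 36020 = -3*√(256 + 1764) + 36020 = -6*√505 + 36020 = 36020 - 6*√505 ≈ 35885.)
S(554) - d = (-50 - 1*554) - (36020 - 6*√505) = (-50 - 554) + (-36020 + 6*√505) = -604 + (-36020 + 6*√505) = -36624 + 6*√505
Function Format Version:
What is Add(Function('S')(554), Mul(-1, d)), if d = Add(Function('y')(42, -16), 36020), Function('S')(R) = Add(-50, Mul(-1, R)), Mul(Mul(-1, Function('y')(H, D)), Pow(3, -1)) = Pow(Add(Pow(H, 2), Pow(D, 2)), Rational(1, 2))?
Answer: Add(-36624, Mul(6, Pow(505, Rational(1, 2)))) ≈ -36489.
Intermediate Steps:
Function('y')(H, D) = Mul(-3, Pow(Add(Pow(D, 2), Pow(H, 2)), Rational(1, 2))) (Function('y')(H, D) = Mul(-3, Pow(Add(Pow(H, 2), Pow(D, 2)), Rational(1, 2))) = Mul(-3, Pow(Add(Pow(D, 2), Pow(H, 2)), Rational(1, 2))))
d = Add(36020, Mul(-6, Pow(505, Rational(1, 2)))) (d = Add(Mul(-3, Pow(Add(Pow(-16, 2), Pow(42, 2)), Rational(1, 2))), 36020) = Add(Mul(-3, Pow(Add(256, 1764), Rational(1, 2))), 36020) = Add(Mul(-3, Pow(2020, Rational(1, 2))), 36020) = Add(Mul(-3, Mul(2, Pow(505, Rational(1, 2)))), 36020) = Add(Mul(-6, Pow(505, Rational(1, 2))), 36020) = Add(36020, Mul(-6, Pow(505, Rational(1, 2)))) ≈ 35885.)
Add(Function('S')(554), Mul(-1, d)) = Add(Add(-50, Mul(-1, 554)), Mul(-1, Add(36020, Mul(-6, Pow(505, Rational(1, 2)))))) = Add(Add(-50, -554), Add(-36020, Mul(6, Pow(505, Rational(1, 2))))) = Add(-604, Add(-36020, Mul(6, Pow(505, Rational(1, 2))))) = Add(-36624, Mul(6, Pow(505, Rational(1, 2))))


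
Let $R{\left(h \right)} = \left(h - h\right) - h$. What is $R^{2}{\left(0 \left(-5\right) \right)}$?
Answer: $0$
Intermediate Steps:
$R{\left(h \right)} = - h$ ($R{\left(h \right)} = 0 - h = - h$)
$R^{2}{\left(0 \left(-5\right) \right)} = \left(- 0 \left(-5\right)\right)^{2} = \left(\left(-1\right) 0\right)^{2} = 0^{2} = 0$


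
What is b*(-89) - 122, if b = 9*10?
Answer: -8132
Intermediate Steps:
b = 90
b*(-89) - 122 = 90*(-89) - 122 = -8010 - 122 = -8132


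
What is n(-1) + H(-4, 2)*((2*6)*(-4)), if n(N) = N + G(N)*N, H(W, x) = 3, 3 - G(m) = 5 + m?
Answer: -144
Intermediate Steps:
G(m) = -2 - m (G(m) = 3 - (5 + m) = 3 + (-5 - m) = -2 - m)
n(N) = N + N*(-2 - N) (n(N) = N + (-2 - N)*N = N + N*(-2 - N))
n(-1) + H(-4, 2)*((2*6)*(-4)) = -1*(-1)*(1 - 1) + 3*((2*6)*(-4)) = -1*(-1)*0 + 3*(12*(-4)) = 0 + 3*(-48) = 0 - 144 = -144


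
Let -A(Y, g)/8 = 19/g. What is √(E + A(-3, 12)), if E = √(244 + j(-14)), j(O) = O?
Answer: √(-114 + 9*√230)/3 ≈ 1.5808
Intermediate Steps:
A(Y, g) = -152/g
E = √230 (E = √(244 - 14) = √230 ≈ 15.166)
√(E + A(-3, 12)) = √(√230 - 152/12) = √(√230 - 152*1/12) = √(√230 - 38/3) = √(-38/3 + √230)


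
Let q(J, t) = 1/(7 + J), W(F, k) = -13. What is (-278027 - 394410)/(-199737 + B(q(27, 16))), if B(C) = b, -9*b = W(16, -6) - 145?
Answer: 6051933/1797475 ≈ 3.3669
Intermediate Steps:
b = 158/9 (b = -(-13 - 145)/9 = -⅑*(-158) = 158/9 ≈ 17.556)
B(C) = 158/9
(-278027 - 394410)/(-199737 + B(q(27, 16))) = (-278027 - 394410)/(-199737 + 158/9) = -672437/(-1797475/9) = -672437*(-9/1797475) = 6051933/1797475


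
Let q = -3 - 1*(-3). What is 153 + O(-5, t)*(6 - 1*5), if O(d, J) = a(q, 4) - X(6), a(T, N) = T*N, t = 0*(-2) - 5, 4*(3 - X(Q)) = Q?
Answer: 303/2 ≈ 151.50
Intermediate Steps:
q = 0 (q = -3 + 3 = 0)
X(Q) = 3 - Q/4
t = -5 (t = 0 - 5 = -5)
a(T, N) = N*T
O(d, J) = -3/2 (O(d, J) = 4*0 - (3 - 1/4*6) = 0 - (3 - 3/2) = 0 - 1*3/2 = 0 - 3/2 = -3/2)
153 + O(-5, t)*(6 - 1*5) = 153 - 3*(6 - 1*5)/2 = 153 - 3*(6 - 5)/2 = 153 - 3/2*1 = 153 - 3/2 = 303/2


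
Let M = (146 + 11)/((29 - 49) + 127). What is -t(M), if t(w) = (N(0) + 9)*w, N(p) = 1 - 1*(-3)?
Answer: -2041/107 ≈ -19.075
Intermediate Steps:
N(p) = 4 (N(p) = 1 + 3 = 4)
M = 157/107 (M = 157/(-20 + 127) = 157/107 ≈ 1.4673)
t(w) = 13*w (t(w) = (4 + 9)*w = 13*w)
-t(M) = -13*157/107 = -1*2041/107 = -2041/107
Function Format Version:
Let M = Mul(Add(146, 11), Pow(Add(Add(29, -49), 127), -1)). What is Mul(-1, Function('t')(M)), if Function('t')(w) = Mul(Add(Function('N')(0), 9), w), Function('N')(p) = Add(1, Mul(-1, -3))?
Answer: Rational(-2041, 107) ≈ -19.075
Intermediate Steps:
Function('N')(p) = 4 (Function('N')(p) = Add(1, 3) = 4)
M = Rational(157, 107) (M = Mul(157, Pow(Add(-20, 127), -1)) = Mul(157, Pow(107, -1)) = Mul(157, Rational(1, 107)) = Rational(157, 107) ≈ 1.4673)
Function('t')(w) = Mul(13, w) (Function('t')(w) = Mul(Add(4, 9), w) = Mul(13, w))
Mul(-1, Function('t')(M)) = Mul(-1, Mul(13, Rational(157, 107))) = Mul(-1, Rational(2041, 107)) = Rational(-2041, 107)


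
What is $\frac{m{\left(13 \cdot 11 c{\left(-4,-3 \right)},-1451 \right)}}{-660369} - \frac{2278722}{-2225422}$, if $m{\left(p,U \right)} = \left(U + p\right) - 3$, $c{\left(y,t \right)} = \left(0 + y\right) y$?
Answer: $\frac{250490227745}{244933283453} \approx 1.0227$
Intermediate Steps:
$c{\left(y,t \right)} = y^{2}$ ($c{\left(y,t \right)} = y y = y^{2}$)
$m{\left(p,U \right)} = -3 + U + p$
$\frac{m{\left(13 \cdot 11 c{\left(-4,-3 \right)},-1451 \right)}}{-660369} - \frac{2278722}{-2225422} = \frac{-3 - 1451 + 13 \cdot 11 \left(-4\right)^{2}}{-660369} - \frac{2278722}{-2225422} = \left(-3 - 1451 + 143 \cdot 16\right) \left(- \frac{1}{660369}\right) - - \frac{1139361}{1112711} = \left(-3 - 1451 + 2288\right) \left(- \frac{1}{660369}\right) + \frac{1139361}{1112711} = 834 \left(- \frac{1}{660369}\right) + \frac{1139361}{1112711} = - \frac{278}{220123} + \frac{1139361}{1112711} = \frac{250490227745}{244933283453}$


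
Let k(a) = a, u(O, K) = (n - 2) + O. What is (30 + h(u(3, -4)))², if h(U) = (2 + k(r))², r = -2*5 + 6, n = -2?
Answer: 1156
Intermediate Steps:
r = -4 (r = -10 + 6 = -4)
u(O, K) = -4 + O (u(O, K) = (-2 - 2) + O = -4 + O)
h(U) = 4 (h(U) = (2 - 4)² = (-2)² = 4)
(30 + h(u(3, -4)))² = (30 + 4)² = 34² = 1156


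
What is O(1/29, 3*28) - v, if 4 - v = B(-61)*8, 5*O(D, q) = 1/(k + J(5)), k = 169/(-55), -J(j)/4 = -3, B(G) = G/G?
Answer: 1975/491 ≈ 4.0224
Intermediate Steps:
B(G) = 1
J(j) = 12 (J(j) = -4*(-3) = 12)
k = -169/55 (k = 169*(-1/55) = -169/55 ≈ -3.0727)
O(D, q) = 11/491 (O(D, q) = 1/(5*(-169/55 + 12)) = 1/(5*(491/55)) = (⅕)*(55/491) = 11/491)
v = -4 (v = 4 - 8 = -4)
O(1/29, 3*28) - v = 11/491 - 1*(-4) = 11/491 + 4 = 1975/491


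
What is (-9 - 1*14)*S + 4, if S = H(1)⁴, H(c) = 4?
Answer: -5884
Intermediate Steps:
S = 256 (S = 4⁴ = 256)
(-9 - 1*14)*S + 4 = (-9 - 1*14)*256 + 4 = (-9 - 14)*256 + 4 = -23*256 + 4 = -5888 + 4 = -5884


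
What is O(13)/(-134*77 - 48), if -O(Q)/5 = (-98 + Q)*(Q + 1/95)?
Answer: -52530/98477 ≈ -0.53342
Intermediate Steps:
O(Q) = -5*(-98 + Q)*(1/95 + Q) (O(Q) = -5*(-98 + Q)*(Q + 1/95) = -5*(-98 + Q)*(1/95 + Q))
O(13)/(-134*77 - 48) = (98/19 - 5*13² + (9309/19)*13)/(-134*77 - 48) = (98/19 - 5*169 + 121017/19)/(-10318 - 48) = (98/19 - 845 + 121017/19)/(-10366) = (105060/19)*(-1/10366) = -52530/98477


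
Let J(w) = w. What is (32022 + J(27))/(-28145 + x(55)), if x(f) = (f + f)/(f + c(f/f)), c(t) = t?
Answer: -897372/788005 ≈ -1.1388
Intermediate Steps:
x(f) = 2*f/(1 + f) (x(f) = (f + f)/(f + f/f) = (2*f)/(f + 1) = (2*f)/(1 + f) = 2*f/(1 + f))
(32022 + J(27))/(-28145 + x(55)) = (32022 + 27)/(-28145 + 2*55/(1 + 55)) = 32049/(-28145 + 2*55/56) = 32049/(-28145 + 2*55*(1/56)) = 32049/(-28145 + 55/28) = 32049/(-788005/28) = 32049*(-28/788005) = -897372/788005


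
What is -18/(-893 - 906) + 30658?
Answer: 55153760/1799 ≈ 30658.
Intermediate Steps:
-18/(-893 - 906) + 30658 = -18/(-1799) + 30658 = -18*(-1/1799) + 30658 = 18/1799 + 30658 = 55153760/1799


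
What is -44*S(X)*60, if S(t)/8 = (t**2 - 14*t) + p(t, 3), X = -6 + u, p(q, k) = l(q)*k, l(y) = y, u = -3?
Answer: -3801600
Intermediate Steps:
p(q, k) = k*q (p(q, k) = q*k = k*q)
X = -9 (X = -6 - 3 = -9)
S(t) = -88*t + 8*t**2 (S(t) = 8*((t**2 - 14*t) + 3*t) = 8*(t**2 - 11*t) = -88*t + 8*t**2)
-44*S(X)*60 = -352*(-9)*(-11 - 9)*60 = -352*(-9)*(-20)*60 = -44*1440*60 = -63360*60 = -3801600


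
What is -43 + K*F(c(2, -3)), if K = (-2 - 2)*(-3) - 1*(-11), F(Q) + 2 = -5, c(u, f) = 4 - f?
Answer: -204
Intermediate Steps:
F(Q) = -7 (F(Q) = -2 - 5 = -7)
K = 23 (K = -4*(-3) + 11 = 12 + 11 = 23)
-43 + K*F(c(2, -3)) = -43 + 23*(-7) = -43 - 161 = -204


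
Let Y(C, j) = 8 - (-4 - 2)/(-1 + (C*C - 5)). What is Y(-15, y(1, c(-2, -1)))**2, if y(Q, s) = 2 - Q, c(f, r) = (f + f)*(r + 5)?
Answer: 343396/5329 ≈ 64.439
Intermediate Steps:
c(f, r) = 2*f*(5 + r) (c(f, r) = (2*f)*(5 + r) = 2*f*(5 + r))
Y(C, j) = 8 + 6/(-6 + C**2) (Y(C, j) = 8 - (-6)/(-1 + (C**2 - 5)) = 8 - (-6)/(-1 + (-5 + C**2)) = 8 - (-6)/(-6 + C**2) = 8 + 6/(-6 + C**2))
Y(-15, y(1, c(-2, -1)))**2 = (2*(-21 + 4*(-15)**2)/(-6 + (-15)**2))**2 = (2*(-21 + 4*225)/(-6 + 225))**2 = (2*(-21 + 900)/219)**2 = (2*(1/219)*879)**2 = (586/73)**2 = 343396/5329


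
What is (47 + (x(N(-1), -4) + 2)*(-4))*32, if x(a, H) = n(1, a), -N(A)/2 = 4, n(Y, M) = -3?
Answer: 1632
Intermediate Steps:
N(A) = -8 (N(A) = -2*4 = -8)
x(a, H) = -3
(47 + (x(N(-1), -4) + 2)*(-4))*32 = (47 + (-3 + 2)*(-4))*32 = (47 - 1*(-4))*32 = (47 + 4)*32 = 51*32 = 1632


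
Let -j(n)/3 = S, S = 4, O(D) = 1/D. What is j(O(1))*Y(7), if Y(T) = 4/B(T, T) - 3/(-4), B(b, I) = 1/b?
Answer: -345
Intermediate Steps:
O(D) = 1/D
j(n) = -12 (j(n) = -3*4 = -12)
Y(T) = 3/4 + 4*T (Y(T) = 4/(1/T) - 3/(-4) = 4*T - 3*(-1/4) = 4*T + 3/4 = 3/4 + 4*T)
j(O(1))*Y(7) = -12*(3/4 + 4*7) = -12*(3/4 + 28) = -12*115/4 = -345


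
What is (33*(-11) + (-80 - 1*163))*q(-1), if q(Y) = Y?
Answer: 606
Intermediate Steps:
(33*(-11) + (-80 - 1*163))*q(-1) = (33*(-11) + (-80 - 1*163))*(-1) = (-363 + (-80 - 163))*(-1) = (-363 - 243)*(-1) = -606*(-1) = 606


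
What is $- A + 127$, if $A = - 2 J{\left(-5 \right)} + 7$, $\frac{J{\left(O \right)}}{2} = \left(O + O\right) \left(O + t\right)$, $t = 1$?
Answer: $280$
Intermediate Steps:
$J{\left(O \right)} = 4 O \left(1 + O\right)$ ($J{\left(O \right)} = 2 \left(O + O\right) \left(O + 1\right) = 2 \cdot 2 O \left(1 + O\right) = 4 O \left(1 + O\right)$)
$A = -153$ ($A = - 2 \cdot 4 \left(-5\right) \left(1 - 5\right) + 7 = - 2 \cdot 4 \left(-5\right) \left(-4\right) + 7 = \left(-2\right) 80 + 7 = -160 + 7 = -153$)
$- A + 127 = \left(-1\right) \left(-153\right) + 127 = 153 + 127 = 280$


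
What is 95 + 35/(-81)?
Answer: 7660/81 ≈ 94.568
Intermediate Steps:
95 + 35/(-81) = 95 + 35*(-1/81) = 95 - 35/81 = 7660/81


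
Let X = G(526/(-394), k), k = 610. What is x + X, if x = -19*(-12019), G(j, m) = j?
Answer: 44986854/197 ≈ 2.2836e+5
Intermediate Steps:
X = -263/197 (X = 526/(-394) = 526*(-1/394) = -263/197 ≈ -1.3350)
x = 228361
x + X = 228361 - 263/197 = 44986854/197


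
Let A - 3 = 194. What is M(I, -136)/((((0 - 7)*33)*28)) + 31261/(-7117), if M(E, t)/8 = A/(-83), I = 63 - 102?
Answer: -381160543/86834517 ≈ -4.3895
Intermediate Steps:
A = 197 (A = 3 + 194 = 197)
I = -39
M(E, t) = -1576/83 (M(E, t) = 8*(197/(-83)) = 8*(197*(-1/83)) = 8*(-197/83) = -1576/83)
M(I, -136)/((((0 - 7)*33)*28)) + 31261/(-7117) = -1576*1/(924*(0 - 7))/83 + 31261/(-7117) = -1576/(83*(-7*33*28)) + 31261*(-1/7117) = -1576/(83*((-231*28))) - 31261/7117 = -1576/83/(-6468) - 31261/7117 = -1576/83*(-1/6468) - 31261/7117 = 394/134211 - 31261/7117 = -381160543/86834517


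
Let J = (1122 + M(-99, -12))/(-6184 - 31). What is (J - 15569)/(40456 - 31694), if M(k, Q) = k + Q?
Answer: -48381173/27227915 ≈ -1.7769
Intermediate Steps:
M(k, Q) = Q + k
J = -1011/6215 (J = (1122 + (-12 - 99))/(-6184 - 31) = (1122 - 111)/(-6215) = 1011*(-1/6215) = -1011/6215 ≈ -0.16267)
(J - 15569)/(40456 - 31694) = (-1011/6215 - 15569)/(40456 - 31694) = -96762346/6215/8762 = -96762346/6215*1/8762 = -48381173/27227915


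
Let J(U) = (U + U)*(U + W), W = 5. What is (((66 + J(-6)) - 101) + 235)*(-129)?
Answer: -27348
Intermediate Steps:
J(U) = 2*U*(5 + U) (J(U) = (U + U)*(U + 5) = (2*U)*(5 + U) = 2*U*(5 + U))
(((66 + J(-6)) - 101) + 235)*(-129) = (((66 + 2*(-6)*(5 - 6)) - 101) + 235)*(-129) = (((66 + 2*(-6)*(-1)) - 101) + 235)*(-129) = (((66 + 12) - 101) + 235)*(-129) = ((78 - 101) + 235)*(-129) = (-23 + 235)*(-129) = 212*(-129) = -27348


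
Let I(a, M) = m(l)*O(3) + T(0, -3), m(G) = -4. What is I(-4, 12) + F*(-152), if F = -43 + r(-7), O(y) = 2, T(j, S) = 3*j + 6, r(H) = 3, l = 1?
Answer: 6078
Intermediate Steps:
T(j, S) = 6 + 3*j
I(a, M) = -2 (I(a, M) = -4*2 + (6 + 3*0) = -8 + (6 + 0) = -8 + 6 = -2)
F = -40 (F = -43 + 3 = -40)
I(-4, 12) + F*(-152) = -2 - 40*(-152) = -2 + 6080 = 6078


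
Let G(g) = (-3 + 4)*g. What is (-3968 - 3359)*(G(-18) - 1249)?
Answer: 9283309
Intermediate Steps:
G(g) = g (G(g) = 1*g = g)
(-3968 - 3359)*(G(-18) - 1249) = (-3968 - 3359)*(-18 - 1249) = -7327*(-1267) = 9283309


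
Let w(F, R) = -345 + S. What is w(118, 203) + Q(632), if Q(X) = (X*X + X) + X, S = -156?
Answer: 400187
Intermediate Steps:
w(F, R) = -501 (w(F, R) = -345 - 156 = -501)
Q(X) = X² + 2*X (Q(X) = (X² + X) + X = (X + X²) + X = X² + 2*X)
w(118, 203) + Q(632) = -501 + 632*(2 + 632) = -501 + 632*634 = -501 + 400688 = 400187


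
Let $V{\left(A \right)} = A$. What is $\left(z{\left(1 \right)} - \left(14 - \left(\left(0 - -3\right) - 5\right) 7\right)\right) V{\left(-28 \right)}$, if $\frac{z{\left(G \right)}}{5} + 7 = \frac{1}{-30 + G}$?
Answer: $\frac{51296}{29} \approx 1768.8$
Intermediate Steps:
$z{\left(G \right)} = -35 + \frac{5}{-30 + G}$
$\left(z{\left(1 \right)} - \left(14 - \left(\left(0 - -3\right) - 5\right) 7\right)\right) V{\left(-28 \right)} = \left(\frac{5 \left(211 - 7\right)}{-30 + 1} - \left(14 - \left(\left(0 - -3\right) - 5\right) 7\right)\right) \left(-28\right) = \left(\frac{5 \left(211 - 7\right)}{-29} - \left(14 - \left(\left(0 + 3\right) - 5\right) 7\right)\right) \left(-28\right) = \left(5 \left(- \frac{1}{29}\right) 204 - \left(14 - \left(3 - 5\right) 7\right)\right) \left(-28\right) = \left(- \frac{1020}{29} - 28\right) \left(-28\right) = \left(- \frac{1832}{29}\right) \left(-28\right) = \frac{51296}{29}$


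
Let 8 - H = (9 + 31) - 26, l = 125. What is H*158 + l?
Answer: -823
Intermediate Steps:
H = -6 (H = 8 - ((9 + 31) - 26) = 8 - (40 - 26) = 8 - 1*14 = 8 - 14 = -6)
H*158 + l = -6*158 + 125 = -948 + 125 = -823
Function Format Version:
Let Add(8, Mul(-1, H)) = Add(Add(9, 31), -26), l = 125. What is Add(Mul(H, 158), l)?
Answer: -823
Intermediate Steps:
H = -6 (H = Add(8, Mul(-1, Add(Add(9, 31), -26))) = Add(8, Mul(-1, Add(40, -26))) = Add(8, Mul(-1, 14)) = Add(8, -14) = -6)
Add(Mul(H, 158), l) = Add(Mul(-6, 158), 125) = Add(-948, 125) = -823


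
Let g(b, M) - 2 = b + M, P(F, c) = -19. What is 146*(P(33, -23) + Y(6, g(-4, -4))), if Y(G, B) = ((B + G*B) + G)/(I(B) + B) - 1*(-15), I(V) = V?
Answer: -146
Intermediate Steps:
g(b, M) = 2 + M + b (g(b, M) = 2 + (b + M) = 2 + (M + b) = 2 + M + b)
Y(G, B) = 15 + (B + G + B*G)/(2*B) (Y(G, B) = ((B + G*B) + G)/(B + B) - 1*(-15) = ((B + B*G) + G)/((2*B)) + 15 = (B + G + B*G)*(1/(2*B)) + 15 = (B + G + B*G)/(2*B) + 15 = 15 + (B + G + B*G)/(2*B))
146*(P(33, -23) + Y(6, g(-4, -4))) = 146*(-19 + (6 + 31*(2 - 4 - 4) + (2 - 4 - 4)*6)/(2*(2 - 4 - 4))) = 146*(-19 + (½)*(6 + 31*(-6) - 6*6)/(-6)) = 146*(-19 + (½)*(-⅙)*(6 - 186 - 36)) = 146*(-19 + (½)*(-⅙)*(-216)) = 146*(-19 + 18) = 146*(-1) = -146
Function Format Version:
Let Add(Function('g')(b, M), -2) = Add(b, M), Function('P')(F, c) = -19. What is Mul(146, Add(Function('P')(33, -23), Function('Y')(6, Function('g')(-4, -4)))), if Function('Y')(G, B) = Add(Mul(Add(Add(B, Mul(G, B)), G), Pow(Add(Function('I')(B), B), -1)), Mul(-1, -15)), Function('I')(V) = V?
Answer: -146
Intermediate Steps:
Function('g')(b, M) = Add(2, M, b) (Function('g')(b, M) = Add(2, Add(b, M)) = Add(2, Add(M, b)) = Add(2, M, b))
Function('Y')(G, B) = Add(15, Mul(Rational(1, 2), Pow(B, -1), Add(B, G, Mul(B, G)))) (Function('Y')(G, B) = Add(Mul(Add(Add(B, Mul(G, B)), G), Pow(Add(B, B), -1)), Mul(-1, -15)) = Add(Mul(Add(Add(B, Mul(B, G)), G), Pow(Mul(2, B), -1)), 15) = Add(Mul(Add(B, G, Mul(B, G)), Mul(Rational(1, 2), Pow(B, -1))), 15) = Add(Mul(Rational(1, 2), Pow(B, -1), Add(B, G, Mul(B, G))), 15) = Add(15, Mul(Rational(1, 2), Pow(B, -1), Add(B, G, Mul(B, G)))))
Mul(146, Add(Function('P')(33, -23), Function('Y')(6, Function('g')(-4, -4)))) = Mul(146, Add(-19, Mul(Rational(1, 2), Pow(Add(2, -4, -4), -1), Add(6, Mul(31, Add(2, -4, -4)), Mul(Add(2, -4, -4), 6))))) = Mul(146, Add(-19, Mul(Rational(1, 2), Pow(-6, -1), Add(6, Mul(31, -6), Mul(-6, 6))))) = Mul(146, Add(-19, Mul(Rational(1, 2), Rational(-1, 6), Add(6, -186, -36)))) = Mul(146, Add(-19, Mul(Rational(1, 2), Rational(-1, 6), -216))) = Mul(146, Add(-19, 18)) = Mul(146, -1) = -146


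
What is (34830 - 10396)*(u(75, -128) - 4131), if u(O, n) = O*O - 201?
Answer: 31593162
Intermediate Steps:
u(O, n) = -201 + O² (u(O, n) = O² - 201 = -201 + O²)
(34830 - 10396)*(u(75, -128) - 4131) = (34830 - 10396)*((-201 + 75²) - 4131) = 24434*((-201 + 5625) - 4131) = 24434*(5424 - 4131) = 24434*1293 = 31593162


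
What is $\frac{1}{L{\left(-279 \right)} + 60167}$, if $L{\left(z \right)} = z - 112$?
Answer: $\frac{1}{59776} \approx 1.6729 \cdot 10^{-5}$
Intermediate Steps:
$L{\left(z \right)} = -112 + z$
$\frac{1}{L{\left(-279 \right)} + 60167} = \frac{1}{\left(-112 - 279\right) + 60167} = \frac{1}{-391 + 60167} = \frac{1}{59776}$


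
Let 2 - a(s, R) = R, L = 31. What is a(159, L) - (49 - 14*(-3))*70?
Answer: -6399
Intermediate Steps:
a(s, R) = 2 - R
a(159, L) - (49 - 14*(-3))*70 = (2 - 1*31) - (49 - 14*(-3))*70 = (2 - 31) - (49 + 42)*70 = -29 - 91*70 = -29 - 1*6370 = -29 - 6370 = -6399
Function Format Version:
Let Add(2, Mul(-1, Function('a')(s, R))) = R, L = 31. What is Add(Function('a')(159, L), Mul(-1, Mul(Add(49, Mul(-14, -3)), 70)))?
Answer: -6399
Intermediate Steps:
Function('a')(s, R) = Add(2, Mul(-1, R))
Add(Function('a')(159, L), Mul(-1, Mul(Add(49, Mul(-14, -3)), 70))) = Add(Add(2, Mul(-1, 31)), Mul(-1, Mul(Add(49, Mul(-14, -3)), 70))) = Add(Add(2, -31), Mul(-1, Mul(Add(49, 42), 70))) = Add(-29, Mul(-1, Mul(91, 70))) = Add(-29, Mul(-1, 6370)) = Add(-29, -6370) = -6399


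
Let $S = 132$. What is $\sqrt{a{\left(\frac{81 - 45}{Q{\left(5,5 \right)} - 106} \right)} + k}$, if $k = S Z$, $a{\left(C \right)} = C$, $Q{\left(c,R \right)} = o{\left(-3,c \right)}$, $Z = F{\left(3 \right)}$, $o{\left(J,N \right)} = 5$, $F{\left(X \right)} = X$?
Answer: $\frac{6 \sqrt{112110}}{101} \approx 19.891$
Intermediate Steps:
$Z = 3$
$Q{\left(c,R \right)} = 5$
$k = 396$ ($k = 132 \cdot 3 = 396$)
$\sqrt{a{\left(\frac{81 - 45}{Q{\left(5,5 \right)} - 106} \right)} + k} = \sqrt{\frac{81 - 45}{5 - 106} + 396} = \sqrt{\frac{36}{-101} + 396} = \sqrt{36 \left(- \frac{1}{101}\right) + 396} = \sqrt{- \frac{36}{101} + 396} = \sqrt{\frac{39960}{101}} = \frac{6 \sqrt{112110}}{101}$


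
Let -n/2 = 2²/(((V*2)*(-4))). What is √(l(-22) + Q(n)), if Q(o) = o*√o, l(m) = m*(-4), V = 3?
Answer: √(792 + √3)/3 ≈ 9.3911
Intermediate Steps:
l(m) = -4*m
n = ⅓ (n = -2*2²/((3*2)*(-4)) = -8/(6*(-4)) = -8/(-24) = -8*(-1)/24 = -2*(-⅙) = ⅓ ≈ 0.33333)
Q(o) = o^(3/2)
√(l(-22) + Q(n)) = √(-4*(-22) + (⅓)^(3/2)) = √(88 + √3/9)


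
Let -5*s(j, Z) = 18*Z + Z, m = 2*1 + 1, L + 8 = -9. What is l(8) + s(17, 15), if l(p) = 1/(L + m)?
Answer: -799/14 ≈ -57.071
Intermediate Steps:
L = -17 (L = -8 - 9 = -17)
m = 3 (m = 2 + 1 = 3)
s(j, Z) = -19*Z/5 (s(j, Z) = -(18*Z + Z)/5 = -19*Z/5)
l(p) = -1/14 (l(p) = 1/(-17 + 3) = 1/(-14) = -1/14)
l(8) + s(17, 15) = -1/14 - 19/5*15 = -1/14 - 57 = -799/14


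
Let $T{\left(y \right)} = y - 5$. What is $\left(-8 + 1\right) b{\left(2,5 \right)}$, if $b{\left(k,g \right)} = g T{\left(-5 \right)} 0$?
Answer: $0$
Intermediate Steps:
$T{\left(y \right)} = -5 + y$ ($T{\left(y \right)} = y - 5 = -5 + y$)
$b{\left(k,g \right)} = 0$ ($b{\left(k,g \right)} = g \left(-5 - 5\right) 0 = g \left(-10\right) 0 = - 10 g 0 = 0$)
$\left(-8 + 1\right) b{\left(2,5 \right)} = \left(-8 + 1\right) 0 = \left(-7\right) 0 = 0$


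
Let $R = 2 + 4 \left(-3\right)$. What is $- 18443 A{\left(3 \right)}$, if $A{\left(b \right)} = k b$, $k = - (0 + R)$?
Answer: $-553290$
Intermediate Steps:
$R = -10$ ($R = 2 - 12 = -10$)
$k = 10$ ($k = - (0 - 10) = \left(-1\right) \left(-10\right) = 10$)
$A{\left(b \right)} = 10 b$
$- 18443 A{\left(3 \right)} = - 18443 \cdot 10 \cdot 3 = \left(-18443\right) 30 = -553290$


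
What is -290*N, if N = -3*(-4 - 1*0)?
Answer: -3480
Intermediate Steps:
N = 12 (N = -3*(-4 + 0) = -3*(-4) = 12)
-290*N = -290*12 = -3480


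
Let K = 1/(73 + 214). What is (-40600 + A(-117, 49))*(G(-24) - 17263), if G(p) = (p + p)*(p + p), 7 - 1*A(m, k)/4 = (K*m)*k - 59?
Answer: 24689829500/41 ≈ 6.0219e+8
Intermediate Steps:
K = 1/287 ≈ 0.0034843
A(m, k) = 264 - 4*k*m/287 (A(m, k) = 28 - 4*((m/287)*k - 59) = 28 - 4*(k*m/287 - 59) = 28 - 4*(-59 + k*m/287) = 28 + (236 - 4*k*m/287) = 264 - 4*k*m/287)
G(p) = 4*p² (G(p) = (2*p)*(2*p) = 4*p²)
(-40600 + A(-117, 49))*(G(-24) - 17263) = (-40600 + (264 - 4/287*49*(-117)))*(4*(-24)² - 17263) = (-40600 + (264 + 3276/41))*(4*576 - 17263) = (-40600 + 14100/41)*(2304 - 17263) = -1650500/41*(-14959) = 24689829500/41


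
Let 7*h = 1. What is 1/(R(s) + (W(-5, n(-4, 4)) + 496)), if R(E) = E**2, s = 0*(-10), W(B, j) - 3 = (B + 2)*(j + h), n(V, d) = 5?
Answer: 7/3385 ≈ 0.0020679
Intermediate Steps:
h = 1/7 (h = (1/7)*1 = 1/7 ≈ 0.14286)
W(B, j) = 3 + (2 + B)*(1/7 + j) (W(B, j) = 3 + (B + 2)*(j + 1/7) = 3 + (2 + B)*(1/7 + j))
s = 0
1/(R(s) + (W(-5, n(-4, 4)) + 496)) = 1/(0**2 + ((23/7 + 2*5 + (1/7)*(-5) - 5*5) + 496)) = 1/(0 + ((23/7 + 10 - 5/7 - 25) + 496)) = 1/(0 + (-87/7 + 496)) = 1/(0 + 3385/7) = 1/(3385/7) = 7/3385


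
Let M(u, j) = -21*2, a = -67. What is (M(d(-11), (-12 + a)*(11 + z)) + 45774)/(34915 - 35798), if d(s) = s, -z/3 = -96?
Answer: -45732/883 ≈ -51.792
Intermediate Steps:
z = 288 (z = -3*(-96) = 288)
M(u, j) = -42
(M(d(-11), (-12 + a)*(11 + z)) + 45774)/(34915 - 35798) = (-42 + 45774)/(34915 - 35798) = 45732/(-883) = 45732*(-1/883) = -45732/883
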